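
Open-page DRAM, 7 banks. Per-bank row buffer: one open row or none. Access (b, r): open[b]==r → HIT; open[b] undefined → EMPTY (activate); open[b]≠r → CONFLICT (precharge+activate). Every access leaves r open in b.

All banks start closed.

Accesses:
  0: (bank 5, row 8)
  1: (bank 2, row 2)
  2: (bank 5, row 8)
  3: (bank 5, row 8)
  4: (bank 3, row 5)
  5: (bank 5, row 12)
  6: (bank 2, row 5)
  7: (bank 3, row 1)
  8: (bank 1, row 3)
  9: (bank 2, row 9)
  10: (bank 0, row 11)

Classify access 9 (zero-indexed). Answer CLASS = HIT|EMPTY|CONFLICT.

0: bank 5 row 8 — prev None → EMPTY
1: bank 2 row 2 — prev None → EMPTY
2: bank 5 row 8 — prev 8 → HIT
3: bank 5 row 8 — prev 8 → HIT
4: bank 3 row 5 — prev None → EMPTY
5: bank 5 row 12 — prev 8 → CONFLICT
6: bank 2 row 5 — prev 2 → CONFLICT
7: bank 3 row 1 — prev 5 → CONFLICT
8: bank 1 row 3 — prev None → EMPTY
9: bank 2 row 9 — prev 5 → CONFLICT
10: bank 0 row 11 — prev None → EMPTY

CLASS = CONFLICT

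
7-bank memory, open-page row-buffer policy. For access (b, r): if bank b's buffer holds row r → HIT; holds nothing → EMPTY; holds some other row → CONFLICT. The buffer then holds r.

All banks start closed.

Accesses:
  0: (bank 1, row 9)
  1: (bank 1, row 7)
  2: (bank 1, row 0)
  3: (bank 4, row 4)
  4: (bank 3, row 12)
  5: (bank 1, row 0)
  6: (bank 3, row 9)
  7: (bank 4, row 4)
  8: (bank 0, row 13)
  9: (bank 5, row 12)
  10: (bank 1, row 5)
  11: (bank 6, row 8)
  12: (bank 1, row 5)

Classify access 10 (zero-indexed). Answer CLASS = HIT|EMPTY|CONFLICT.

  [0] b1 r9: no row ⇒ E
  [1] b1 r7: had r9 ⇒ C
  [2] b1 r0: had r7 ⇒ C
  [3] b4 r4: no row ⇒ E
  [4] b3 r12: no row ⇒ E
  [5] b1 r0: had r0 ⇒ H
  [6] b3 r9: had r12 ⇒ C
  [7] b4 r4: had r4 ⇒ H
  [8] b0 r13: no row ⇒ E
  [9] b5 r12: no row ⇒ E
  [10] b1 r5: had r0 ⇒ C
  [11] b6 r8: no row ⇒ E
  [12] b1 r5: had r5 ⇒ H

CLASS = CONFLICT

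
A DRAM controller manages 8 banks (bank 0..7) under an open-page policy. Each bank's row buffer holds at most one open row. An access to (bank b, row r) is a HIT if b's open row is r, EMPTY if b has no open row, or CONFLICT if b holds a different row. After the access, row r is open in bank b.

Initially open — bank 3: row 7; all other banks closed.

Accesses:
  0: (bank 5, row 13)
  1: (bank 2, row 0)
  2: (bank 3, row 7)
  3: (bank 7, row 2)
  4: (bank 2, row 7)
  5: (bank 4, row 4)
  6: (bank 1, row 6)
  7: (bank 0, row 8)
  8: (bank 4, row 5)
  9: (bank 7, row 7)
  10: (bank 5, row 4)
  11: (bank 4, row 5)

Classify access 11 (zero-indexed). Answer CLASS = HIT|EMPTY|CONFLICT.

CLASS = HIT

  [0] b5 r13: no row ⇒ E
  [1] b2 r0: no row ⇒ E
  [2] b3 r7: had r7 ⇒ H
  [3] b7 r2: no row ⇒ E
  [4] b2 r7: had r0 ⇒ C
  [5] b4 r4: no row ⇒ E
  [6] b1 r6: no row ⇒ E
  [7] b0 r8: no row ⇒ E
  [8] b4 r5: had r4 ⇒ C
  [9] b7 r7: had r2 ⇒ C
  [10] b5 r4: had r13 ⇒ C
  [11] b4 r5: had r5 ⇒ H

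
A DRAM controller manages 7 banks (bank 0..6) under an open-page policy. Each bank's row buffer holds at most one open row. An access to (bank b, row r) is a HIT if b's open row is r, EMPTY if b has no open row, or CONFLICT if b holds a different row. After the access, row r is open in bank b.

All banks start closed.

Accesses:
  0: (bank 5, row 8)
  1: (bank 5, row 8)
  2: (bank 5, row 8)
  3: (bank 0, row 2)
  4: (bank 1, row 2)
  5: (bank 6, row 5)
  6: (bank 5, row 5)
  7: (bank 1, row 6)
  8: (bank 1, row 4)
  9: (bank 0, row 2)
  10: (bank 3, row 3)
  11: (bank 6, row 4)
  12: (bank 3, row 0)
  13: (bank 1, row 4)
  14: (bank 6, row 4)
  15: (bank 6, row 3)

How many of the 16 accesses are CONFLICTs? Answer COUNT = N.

COUNT = 6

#0 (5,8) E
#1 (5,8) H  (was 8)
#2 (5,8) H  (was 8)
#3 (0,2) E
#4 (1,2) E
#5 (6,5) E
#6 (5,5) C  (was 8)
#7 (1,6) C  (was 2)
#8 (1,4) C  (was 6)
#9 (0,2) H  (was 2)
#10 (3,3) E
#11 (6,4) C  (was 5)
#12 (3,0) C  (was 3)
#13 (1,4) H  (was 4)
#14 (6,4) H  (was 4)
#15 (6,3) C  (was 4)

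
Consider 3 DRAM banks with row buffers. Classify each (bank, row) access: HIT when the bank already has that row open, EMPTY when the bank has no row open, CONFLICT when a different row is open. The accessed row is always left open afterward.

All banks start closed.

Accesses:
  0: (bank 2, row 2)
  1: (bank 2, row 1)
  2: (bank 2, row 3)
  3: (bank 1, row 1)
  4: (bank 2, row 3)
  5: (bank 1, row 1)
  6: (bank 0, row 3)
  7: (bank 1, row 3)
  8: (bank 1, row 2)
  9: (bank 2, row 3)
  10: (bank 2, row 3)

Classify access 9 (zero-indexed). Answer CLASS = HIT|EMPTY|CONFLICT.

CLASS = HIT

0: bank 2 row 2 — prev None → EMPTY
1: bank 2 row 1 — prev 2 → CONFLICT
2: bank 2 row 3 — prev 1 → CONFLICT
3: bank 1 row 1 — prev None → EMPTY
4: bank 2 row 3 — prev 3 → HIT
5: bank 1 row 1 — prev 1 → HIT
6: bank 0 row 3 — prev None → EMPTY
7: bank 1 row 3 — prev 1 → CONFLICT
8: bank 1 row 2 — prev 3 → CONFLICT
9: bank 2 row 3 — prev 3 → HIT
10: bank 2 row 3 — prev 3 → HIT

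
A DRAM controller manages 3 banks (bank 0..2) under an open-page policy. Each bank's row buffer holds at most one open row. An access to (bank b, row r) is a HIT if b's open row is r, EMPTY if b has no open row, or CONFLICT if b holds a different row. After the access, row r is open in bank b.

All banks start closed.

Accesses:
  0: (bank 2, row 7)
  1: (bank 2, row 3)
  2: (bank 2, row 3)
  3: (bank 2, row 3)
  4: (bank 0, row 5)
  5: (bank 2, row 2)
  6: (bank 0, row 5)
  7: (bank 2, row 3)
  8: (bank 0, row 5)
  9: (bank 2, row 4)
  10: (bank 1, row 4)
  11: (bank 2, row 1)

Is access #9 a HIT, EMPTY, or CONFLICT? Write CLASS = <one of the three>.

0: bank 2 row 7 — prev None → EMPTY
1: bank 2 row 3 — prev 7 → CONFLICT
2: bank 2 row 3 — prev 3 → HIT
3: bank 2 row 3 — prev 3 → HIT
4: bank 0 row 5 — prev None → EMPTY
5: bank 2 row 2 — prev 3 → CONFLICT
6: bank 0 row 5 — prev 5 → HIT
7: bank 2 row 3 — prev 2 → CONFLICT
8: bank 0 row 5 — prev 5 → HIT
9: bank 2 row 4 — prev 3 → CONFLICT
10: bank 1 row 4 — prev None → EMPTY
11: bank 2 row 1 — prev 4 → CONFLICT

CLASS = CONFLICT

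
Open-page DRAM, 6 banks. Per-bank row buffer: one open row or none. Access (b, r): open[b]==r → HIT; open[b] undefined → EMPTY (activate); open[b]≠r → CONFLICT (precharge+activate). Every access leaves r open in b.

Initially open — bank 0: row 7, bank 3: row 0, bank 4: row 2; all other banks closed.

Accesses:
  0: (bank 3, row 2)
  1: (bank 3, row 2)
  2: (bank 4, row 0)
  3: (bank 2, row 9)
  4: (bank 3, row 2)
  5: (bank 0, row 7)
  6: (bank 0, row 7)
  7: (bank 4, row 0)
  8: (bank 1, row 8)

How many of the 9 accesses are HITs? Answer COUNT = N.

COUNT = 5

#0 (3,2) C  (was 0)
#1 (3,2) H  (was 2)
#2 (4,0) C  (was 2)
#3 (2,9) E
#4 (3,2) H  (was 2)
#5 (0,7) H  (was 7)
#6 (0,7) H  (was 7)
#7 (4,0) H  (was 0)
#8 (1,8) E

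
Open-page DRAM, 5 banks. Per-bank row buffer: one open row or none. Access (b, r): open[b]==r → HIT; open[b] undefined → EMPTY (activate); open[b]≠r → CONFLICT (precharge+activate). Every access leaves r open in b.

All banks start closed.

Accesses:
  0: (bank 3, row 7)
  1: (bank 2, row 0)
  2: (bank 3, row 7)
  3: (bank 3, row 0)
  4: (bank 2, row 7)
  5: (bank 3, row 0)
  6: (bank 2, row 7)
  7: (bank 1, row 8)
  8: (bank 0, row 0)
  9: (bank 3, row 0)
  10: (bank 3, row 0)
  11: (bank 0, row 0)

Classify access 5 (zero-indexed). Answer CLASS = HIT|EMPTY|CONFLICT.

0: bank 3 row 7 — prev None → EMPTY
1: bank 2 row 0 — prev None → EMPTY
2: bank 3 row 7 — prev 7 → HIT
3: bank 3 row 0 — prev 7 → CONFLICT
4: bank 2 row 7 — prev 0 → CONFLICT
5: bank 3 row 0 — prev 0 → HIT
6: bank 2 row 7 — prev 7 → HIT
7: bank 1 row 8 — prev None → EMPTY
8: bank 0 row 0 — prev None → EMPTY
9: bank 3 row 0 — prev 0 → HIT
10: bank 3 row 0 — prev 0 → HIT
11: bank 0 row 0 — prev 0 → HIT

CLASS = HIT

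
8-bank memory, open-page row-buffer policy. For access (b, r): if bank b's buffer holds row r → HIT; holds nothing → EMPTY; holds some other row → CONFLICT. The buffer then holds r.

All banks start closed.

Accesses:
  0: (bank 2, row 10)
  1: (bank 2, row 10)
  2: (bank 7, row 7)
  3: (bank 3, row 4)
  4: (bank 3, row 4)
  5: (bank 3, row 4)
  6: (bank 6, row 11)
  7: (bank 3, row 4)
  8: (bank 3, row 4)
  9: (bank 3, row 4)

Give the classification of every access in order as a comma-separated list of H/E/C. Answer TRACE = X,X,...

TRACE = E,H,E,E,H,H,E,H,H,H

#0 (2,10) E
#1 (2,10) H  (was 10)
#2 (7,7) E
#3 (3,4) E
#4 (3,4) H  (was 4)
#5 (3,4) H  (was 4)
#6 (6,11) E
#7 (3,4) H  (was 4)
#8 (3,4) H  (was 4)
#9 (3,4) H  (was 4)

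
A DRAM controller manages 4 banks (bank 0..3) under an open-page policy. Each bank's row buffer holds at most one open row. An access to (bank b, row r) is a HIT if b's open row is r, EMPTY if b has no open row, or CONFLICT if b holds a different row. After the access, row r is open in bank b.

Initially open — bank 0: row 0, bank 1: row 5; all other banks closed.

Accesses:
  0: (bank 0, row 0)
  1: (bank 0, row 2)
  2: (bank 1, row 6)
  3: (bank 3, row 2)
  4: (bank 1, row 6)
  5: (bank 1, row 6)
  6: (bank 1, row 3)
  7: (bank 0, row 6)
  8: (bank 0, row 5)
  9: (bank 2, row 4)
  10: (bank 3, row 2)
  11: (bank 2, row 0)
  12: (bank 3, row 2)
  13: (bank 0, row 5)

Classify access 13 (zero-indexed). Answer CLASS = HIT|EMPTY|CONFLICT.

CLASS = HIT

#0 (0,0) H  (was 0)
#1 (0,2) C  (was 0)
#2 (1,6) C  (was 5)
#3 (3,2) E
#4 (1,6) H  (was 6)
#5 (1,6) H  (was 6)
#6 (1,3) C  (was 6)
#7 (0,6) C  (was 2)
#8 (0,5) C  (was 6)
#9 (2,4) E
#10 (3,2) H  (was 2)
#11 (2,0) C  (was 4)
#12 (3,2) H  (was 2)
#13 (0,5) H  (was 5)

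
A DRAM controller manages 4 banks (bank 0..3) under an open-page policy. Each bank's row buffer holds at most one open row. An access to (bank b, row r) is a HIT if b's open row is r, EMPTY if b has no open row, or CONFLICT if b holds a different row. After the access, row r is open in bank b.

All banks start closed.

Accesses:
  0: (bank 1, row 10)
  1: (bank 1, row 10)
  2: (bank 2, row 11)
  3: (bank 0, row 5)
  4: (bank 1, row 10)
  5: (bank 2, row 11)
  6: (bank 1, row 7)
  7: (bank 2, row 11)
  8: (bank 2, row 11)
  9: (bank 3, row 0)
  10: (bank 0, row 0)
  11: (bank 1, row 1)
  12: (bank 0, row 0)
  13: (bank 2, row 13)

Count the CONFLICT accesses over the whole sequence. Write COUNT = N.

COUNT = 4

step 0: bank1 None->10 [EMPTY]
step 1: bank1 10->10 [HIT]
step 2: bank2 None->11 [EMPTY]
step 3: bank0 None->5 [EMPTY]
step 4: bank1 10->10 [HIT]
step 5: bank2 11->11 [HIT]
step 6: bank1 10->7 [CONFLICT]
step 7: bank2 11->11 [HIT]
step 8: bank2 11->11 [HIT]
step 9: bank3 None->0 [EMPTY]
step 10: bank0 5->0 [CONFLICT]
step 11: bank1 7->1 [CONFLICT]
step 12: bank0 0->0 [HIT]
step 13: bank2 11->13 [CONFLICT]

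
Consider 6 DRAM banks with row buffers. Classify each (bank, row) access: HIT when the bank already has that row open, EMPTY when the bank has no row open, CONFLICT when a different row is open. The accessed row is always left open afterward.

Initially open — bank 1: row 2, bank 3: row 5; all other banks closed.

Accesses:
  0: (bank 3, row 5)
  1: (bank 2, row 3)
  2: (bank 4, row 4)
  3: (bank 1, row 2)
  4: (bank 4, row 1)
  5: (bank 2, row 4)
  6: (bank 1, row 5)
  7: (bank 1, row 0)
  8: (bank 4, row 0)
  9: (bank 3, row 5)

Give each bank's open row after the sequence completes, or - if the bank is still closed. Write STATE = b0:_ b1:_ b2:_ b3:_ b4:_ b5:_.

#0 (3,5) H  (was 5)
#1 (2,3) E
#2 (4,4) E
#3 (1,2) H  (was 2)
#4 (4,1) C  (was 4)
#5 (2,4) C  (was 3)
#6 (1,5) C  (was 2)
#7 (1,0) C  (was 5)
#8 (4,0) C  (was 1)
#9 (3,5) H  (was 5)

STATE = b0:- b1:0 b2:4 b3:5 b4:0 b5:-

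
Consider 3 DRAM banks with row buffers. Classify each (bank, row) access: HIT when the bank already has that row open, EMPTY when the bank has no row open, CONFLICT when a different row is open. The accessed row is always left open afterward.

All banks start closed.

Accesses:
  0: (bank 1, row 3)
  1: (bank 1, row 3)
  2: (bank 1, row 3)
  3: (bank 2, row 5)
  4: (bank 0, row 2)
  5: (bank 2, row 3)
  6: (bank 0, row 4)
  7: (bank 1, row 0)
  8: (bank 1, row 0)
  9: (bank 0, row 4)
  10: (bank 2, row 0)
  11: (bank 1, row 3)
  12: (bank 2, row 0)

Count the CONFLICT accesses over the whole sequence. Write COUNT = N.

step 0: bank1 None->3 [EMPTY]
step 1: bank1 3->3 [HIT]
step 2: bank1 3->3 [HIT]
step 3: bank2 None->5 [EMPTY]
step 4: bank0 None->2 [EMPTY]
step 5: bank2 5->3 [CONFLICT]
step 6: bank0 2->4 [CONFLICT]
step 7: bank1 3->0 [CONFLICT]
step 8: bank1 0->0 [HIT]
step 9: bank0 4->4 [HIT]
step 10: bank2 3->0 [CONFLICT]
step 11: bank1 0->3 [CONFLICT]
step 12: bank2 0->0 [HIT]

COUNT = 5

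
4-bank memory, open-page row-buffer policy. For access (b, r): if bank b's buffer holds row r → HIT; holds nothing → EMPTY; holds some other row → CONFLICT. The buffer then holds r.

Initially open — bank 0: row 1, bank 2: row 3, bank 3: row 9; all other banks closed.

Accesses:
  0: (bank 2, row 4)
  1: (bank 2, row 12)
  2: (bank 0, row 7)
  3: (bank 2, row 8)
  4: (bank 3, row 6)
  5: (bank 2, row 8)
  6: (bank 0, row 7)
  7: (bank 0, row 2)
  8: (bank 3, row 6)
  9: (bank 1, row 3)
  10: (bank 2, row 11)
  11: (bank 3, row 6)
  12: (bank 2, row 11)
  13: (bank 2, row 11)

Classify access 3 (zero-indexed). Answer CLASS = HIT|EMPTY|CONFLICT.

CLASS = CONFLICT

  [0] b2 r4: had r3 ⇒ C
  [1] b2 r12: had r4 ⇒ C
  [2] b0 r7: had r1 ⇒ C
  [3] b2 r8: had r12 ⇒ C
  [4] b3 r6: had r9 ⇒ C
  [5] b2 r8: had r8 ⇒ H
  [6] b0 r7: had r7 ⇒ H
  [7] b0 r2: had r7 ⇒ C
  [8] b3 r6: had r6 ⇒ H
  [9] b1 r3: no row ⇒ E
  [10] b2 r11: had r8 ⇒ C
  [11] b3 r6: had r6 ⇒ H
  [12] b2 r11: had r11 ⇒ H
  [13] b2 r11: had r11 ⇒ H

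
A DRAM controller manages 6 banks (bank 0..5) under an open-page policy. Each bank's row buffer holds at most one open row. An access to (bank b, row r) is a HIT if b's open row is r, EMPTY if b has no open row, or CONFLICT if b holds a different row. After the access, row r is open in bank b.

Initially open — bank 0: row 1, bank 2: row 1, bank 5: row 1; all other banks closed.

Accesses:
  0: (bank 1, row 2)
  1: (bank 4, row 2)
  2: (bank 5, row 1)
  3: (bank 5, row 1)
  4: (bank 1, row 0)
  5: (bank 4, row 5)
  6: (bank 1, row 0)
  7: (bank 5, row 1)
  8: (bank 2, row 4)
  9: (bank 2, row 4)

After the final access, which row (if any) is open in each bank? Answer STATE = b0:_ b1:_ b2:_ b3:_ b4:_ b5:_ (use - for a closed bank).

step 0: bank1 None->2 [EMPTY]
step 1: bank4 None->2 [EMPTY]
step 2: bank5 1->1 [HIT]
step 3: bank5 1->1 [HIT]
step 4: bank1 2->0 [CONFLICT]
step 5: bank4 2->5 [CONFLICT]
step 6: bank1 0->0 [HIT]
step 7: bank5 1->1 [HIT]
step 8: bank2 1->4 [CONFLICT]
step 9: bank2 4->4 [HIT]

STATE = b0:1 b1:0 b2:4 b3:- b4:5 b5:1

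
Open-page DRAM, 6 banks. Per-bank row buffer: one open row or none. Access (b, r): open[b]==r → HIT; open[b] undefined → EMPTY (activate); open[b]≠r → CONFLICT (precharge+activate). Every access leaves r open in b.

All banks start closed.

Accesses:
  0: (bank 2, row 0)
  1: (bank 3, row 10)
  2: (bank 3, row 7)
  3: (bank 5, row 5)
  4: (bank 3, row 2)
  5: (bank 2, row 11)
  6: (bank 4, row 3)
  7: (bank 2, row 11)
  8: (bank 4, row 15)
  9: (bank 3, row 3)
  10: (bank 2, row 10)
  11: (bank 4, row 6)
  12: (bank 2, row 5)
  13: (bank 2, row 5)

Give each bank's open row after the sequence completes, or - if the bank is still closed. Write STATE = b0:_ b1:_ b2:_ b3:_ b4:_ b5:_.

step 0: bank2 None->0 [EMPTY]
step 1: bank3 None->10 [EMPTY]
step 2: bank3 10->7 [CONFLICT]
step 3: bank5 None->5 [EMPTY]
step 4: bank3 7->2 [CONFLICT]
step 5: bank2 0->11 [CONFLICT]
step 6: bank4 None->3 [EMPTY]
step 7: bank2 11->11 [HIT]
step 8: bank4 3->15 [CONFLICT]
step 9: bank3 2->3 [CONFLICT]
step 10: bank2 11->10 [CONFLICT]
step 11: bank4 15->6 [CONFLICT]
step 12: bank2 10->5 [CONFLICT]
step 13: bank2 5->5 [HIT]

STATE = b0:- b1:- b2:5 b3:3 b4:6 b5:5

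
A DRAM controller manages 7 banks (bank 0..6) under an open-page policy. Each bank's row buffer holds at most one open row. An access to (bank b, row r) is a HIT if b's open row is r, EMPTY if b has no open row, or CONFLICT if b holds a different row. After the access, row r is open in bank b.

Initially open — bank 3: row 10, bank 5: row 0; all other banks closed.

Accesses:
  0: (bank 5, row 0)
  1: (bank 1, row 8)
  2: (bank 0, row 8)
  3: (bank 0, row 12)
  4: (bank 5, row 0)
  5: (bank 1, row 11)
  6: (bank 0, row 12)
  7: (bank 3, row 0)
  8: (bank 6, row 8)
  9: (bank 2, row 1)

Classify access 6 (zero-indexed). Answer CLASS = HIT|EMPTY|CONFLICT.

CLASS = HIT

0: bank 5 row 0 — prev 0 → HIT
1: bank 1 row 8 — prev None → EMPTY
2: bank 0 row 8 — prev None → EMPTY
3: bank 0 row 12 — prev 8 → CONFLICT
4: bank 5 row 0 — prev 0 → HIT
5: bank 1 row 11 — prev 8 → CONFLICT
6: bank 0 row 12 — prev 12 → HIT
7: bank 3 row 0 — prev 10 → CONFLICT
8: bank 6 row 8 — prev None → EMPTY
9: bank 2 row 1 — prev None → EMPTY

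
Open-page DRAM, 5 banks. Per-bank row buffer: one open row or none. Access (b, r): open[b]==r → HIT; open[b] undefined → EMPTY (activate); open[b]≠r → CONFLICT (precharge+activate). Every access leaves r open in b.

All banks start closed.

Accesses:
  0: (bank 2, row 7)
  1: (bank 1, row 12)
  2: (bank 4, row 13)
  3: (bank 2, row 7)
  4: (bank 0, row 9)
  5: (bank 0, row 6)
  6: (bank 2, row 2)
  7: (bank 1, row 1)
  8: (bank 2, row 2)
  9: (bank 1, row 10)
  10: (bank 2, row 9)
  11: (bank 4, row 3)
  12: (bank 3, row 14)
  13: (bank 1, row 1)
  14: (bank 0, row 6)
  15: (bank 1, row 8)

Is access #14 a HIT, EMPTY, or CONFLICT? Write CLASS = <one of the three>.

CLASS = HIT

0: bank 2 row 7 — prev None → EMPTY
1: bank 1 row 12 — prev None → EMPTY
2: bank 4 row 13 — prev None → EMPTY
3: bank 2 row 7 — prev 7 → HIT
4: bank 0 row 9 — prev None → EMPTY
5: bank 0 row 6 — prev 9 → CONFLICT
6: bank 2 row 2 — prev 7 → CONFLICT
7: bank 1 row 1 — prev 12 → CONFLICT
8: bank 2 row 2 — prev 2 → HIT
9: bank 1 row 10 — prev 1 → CONFLICT
10: bank 2 row 9 — prev 2 → CONFLICT
11: bank 4 row 3 — prev 13 → CONFLICT
12: bank 3 row 14 — prev None → EMPTY
13: bank 1 row 1 — prev 10 → CONFLICT
14: bank 0 row 6 — prev 6 → HIT
15: bank 1 row 8 — prev 1 → CONFLICT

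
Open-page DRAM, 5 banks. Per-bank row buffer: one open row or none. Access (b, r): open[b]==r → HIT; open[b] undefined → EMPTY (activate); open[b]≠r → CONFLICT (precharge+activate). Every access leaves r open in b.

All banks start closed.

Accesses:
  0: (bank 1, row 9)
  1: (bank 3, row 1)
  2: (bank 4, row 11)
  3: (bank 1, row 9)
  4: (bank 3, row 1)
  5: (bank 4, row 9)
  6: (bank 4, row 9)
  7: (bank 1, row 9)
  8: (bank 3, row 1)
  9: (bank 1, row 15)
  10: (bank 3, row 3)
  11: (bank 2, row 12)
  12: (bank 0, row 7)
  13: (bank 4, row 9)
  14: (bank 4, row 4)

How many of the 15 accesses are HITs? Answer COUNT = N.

COUNT = 6

  [0] b1 r9: no row ⇒ E
  [1] b3 r1: no row ⇒ E
  [2] b4 r11: no row ⇒ E
  [3] b1 r9: had r9 ⇒ H
  [4] b3 r1: had r1 ⇒ H
  [5] b4 r9: had r11 ⇒ C
  [6] b4 r9: had r9 ⇒ H
  [7] b1 r9: had r9 ⇒ H
  [8] b3 r1: had r1 ⇒ H
  [9] b1 r15: had r9 ⇒ C
  [10] b3 r3: had r1 ⇒ C
  [11] b2 r12: no row ⇒ E
  [12] b0 r7: no row ⇒ E
  [13] b4 r9: had r9 ⇒ H
  [14] b4 r4: had r9 ⇒ C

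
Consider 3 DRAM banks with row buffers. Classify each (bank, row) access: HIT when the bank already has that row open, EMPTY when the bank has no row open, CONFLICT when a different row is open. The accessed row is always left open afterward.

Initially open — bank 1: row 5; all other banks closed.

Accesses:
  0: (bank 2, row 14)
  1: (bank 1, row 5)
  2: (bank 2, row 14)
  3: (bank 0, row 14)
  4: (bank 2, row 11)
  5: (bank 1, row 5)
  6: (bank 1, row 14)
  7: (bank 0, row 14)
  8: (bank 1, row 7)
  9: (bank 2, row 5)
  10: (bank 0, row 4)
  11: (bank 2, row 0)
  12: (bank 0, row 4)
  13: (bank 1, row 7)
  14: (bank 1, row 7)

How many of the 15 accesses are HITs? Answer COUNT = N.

COUNT = 7

  [0] b2 r14: no row ⇒ E
  [1] b1 r5: had r5 ⇒ H
  [2] b2 r14: had r14 ⇒ H
  [3] b0 r14: no row ⇒ E
  [4] b2 r11: had r14 ⇒ C
  [5] b1 r5: had r5 ⇒ H
  [6] b1 r14: had r5 ⇒ C
  [7] b0 r14: had r14 ⇒ H
  [8] b1 r7: had r14 ⇒ C
  [9] b2 r5: had r11 ⇒ C
  [10] b0 r4: had r14 ⇒ C
  [11] b2 r0: had r5 ⇒ C
  [12] b0 r4: had r4 ⇒ H
  [13] b1 r7: had r7 ⇒ H
  [14] b1 r7: had r7 ⇒ H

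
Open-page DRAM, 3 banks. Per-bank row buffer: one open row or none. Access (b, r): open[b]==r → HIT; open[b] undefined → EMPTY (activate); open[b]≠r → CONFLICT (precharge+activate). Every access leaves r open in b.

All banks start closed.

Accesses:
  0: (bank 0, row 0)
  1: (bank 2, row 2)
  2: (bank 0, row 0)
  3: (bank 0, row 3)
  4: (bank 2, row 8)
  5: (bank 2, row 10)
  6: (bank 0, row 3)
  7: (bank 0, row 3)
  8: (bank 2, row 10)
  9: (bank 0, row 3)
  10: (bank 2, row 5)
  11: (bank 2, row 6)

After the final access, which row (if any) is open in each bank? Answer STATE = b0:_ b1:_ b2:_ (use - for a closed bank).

STATE = b0:3 b1:- b2:6

0: bank 0 row 0 — prev None → EMPTY
1: bank 2 row 2 — prev None → EMPTY
2: bank 0 row 0 — prev 0 → HIT
3: bank 0 row 3 — prev 0 → CONFLICT
4: bank 2 row 8 — prev 2 → CONFLICT
5: bank 2 row 10 — prev 8 → CONFLICT
6: bank 0 row 3 — prev 3 → HIT
7: bank 0 row 3 — prev 3 → HIT
8: bank 2 row 10 — prev 10 → HIT
9: bank 0 row 3 — prev 3 → HIT
10: bank 2 row 5 — prev 10 → CONFLICT
11: bank 2 row 6 — prev 5 → CONFLICT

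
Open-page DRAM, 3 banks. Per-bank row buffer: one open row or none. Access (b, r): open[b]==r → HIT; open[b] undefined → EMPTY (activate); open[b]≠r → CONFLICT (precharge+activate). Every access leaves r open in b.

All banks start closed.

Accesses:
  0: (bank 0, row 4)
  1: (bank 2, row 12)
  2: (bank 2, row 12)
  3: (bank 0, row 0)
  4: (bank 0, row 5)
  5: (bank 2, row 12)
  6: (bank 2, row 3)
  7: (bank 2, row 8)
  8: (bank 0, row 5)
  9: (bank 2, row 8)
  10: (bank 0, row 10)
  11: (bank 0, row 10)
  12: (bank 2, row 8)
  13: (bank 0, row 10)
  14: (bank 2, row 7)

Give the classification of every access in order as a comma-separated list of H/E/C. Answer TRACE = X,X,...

TRACE = E,E,H,C,C,H,C,C,H,H,C,H,H,H,C

0: bank 0 row 4 — prev None → EMPTY
1: bank 2 row 12 — prev None → EMPTY
2: bank 2 row 12 — prev 12 → HIT
3: bank 0 row 0 — prev 4 → CONFLICT
4: bank 0 row 5 — prev 0 → CONFLICT
5: bank 2 row 12 — prev 12 → HIT
6: bank 2 row 3 — prev 12 → CONFLICT
7: bank 2 row 8 — prev 3 → CONFLICT
8: bank 0 row 5 — prev 5 → HIT
9: bank 2 row 8 — prev 8 → HIT
10: bank 0 row 10 — prev 5 → CONFLICT
11: bank 0 row 10 — prev 10 → HIT
12: bank 2 row 8 — prev 8 → HIT
13: bank 0 row 10 — prev 10 → HIT
14: bank 2 row 7 — prev 8 → CONFLICT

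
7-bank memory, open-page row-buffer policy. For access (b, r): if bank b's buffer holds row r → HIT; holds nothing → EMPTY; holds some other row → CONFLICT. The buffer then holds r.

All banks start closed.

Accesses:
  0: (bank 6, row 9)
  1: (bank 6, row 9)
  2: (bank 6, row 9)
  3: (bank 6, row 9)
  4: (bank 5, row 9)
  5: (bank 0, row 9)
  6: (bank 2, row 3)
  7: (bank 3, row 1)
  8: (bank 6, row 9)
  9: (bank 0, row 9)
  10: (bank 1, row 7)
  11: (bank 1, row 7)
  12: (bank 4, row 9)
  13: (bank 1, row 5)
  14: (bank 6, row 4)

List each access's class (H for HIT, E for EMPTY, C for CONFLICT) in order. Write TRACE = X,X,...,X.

TRACE = E,H,H,H,E,E,E,E,H,H,E,H,E,C,C

  [0] b6 r9: no row ⇒ E
  [1] b6 r9: had r9 ⇒ H
  [2] b6 r9: had r9 ⇒ H
  [3] b6 r9: had r9 ⇒ H
  [4] b5 r9: no row ⇒ E
  [5] b0 r9: no row ⇒ E
  [6] b2 r3: no row ⇒ E
  [7] b3 r1: no row ⇒ E
  [8] b6 r9: had r9 ⇒ H
  [9] b0 r9: had r9 ⇒ H
  [10] b1 r7: no row ⇒ E
  [11] b1 r7: had r7 ⇒ H
  [12] b4 r9: no row ⇒ E
  [13] b1 r5: had r7 ⇒ C
  [14] b6 r4: had r9 ⇒ C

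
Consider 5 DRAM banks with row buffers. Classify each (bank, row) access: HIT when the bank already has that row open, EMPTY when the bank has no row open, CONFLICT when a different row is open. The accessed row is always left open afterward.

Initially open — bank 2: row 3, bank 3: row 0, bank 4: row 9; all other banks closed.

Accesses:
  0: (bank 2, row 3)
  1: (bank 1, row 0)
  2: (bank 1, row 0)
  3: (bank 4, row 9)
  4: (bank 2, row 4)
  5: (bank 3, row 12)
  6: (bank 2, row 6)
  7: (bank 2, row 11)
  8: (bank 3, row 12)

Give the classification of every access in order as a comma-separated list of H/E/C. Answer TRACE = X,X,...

#0 (2,3) H  (was 3)
#1 (1,0) E
#2 (1,0) H  (was 0)
#3 (4,9) H  (was 9)
#4 (2,4) C  (was 3)
#5 (3,12) C  (was 0)
#6 (2,6) C  (was 4)
#7 (2,11) C  (was 6)
#8 (3,12) H  (was 12)

TRACE = H,E,H,H,C,C,C,C,H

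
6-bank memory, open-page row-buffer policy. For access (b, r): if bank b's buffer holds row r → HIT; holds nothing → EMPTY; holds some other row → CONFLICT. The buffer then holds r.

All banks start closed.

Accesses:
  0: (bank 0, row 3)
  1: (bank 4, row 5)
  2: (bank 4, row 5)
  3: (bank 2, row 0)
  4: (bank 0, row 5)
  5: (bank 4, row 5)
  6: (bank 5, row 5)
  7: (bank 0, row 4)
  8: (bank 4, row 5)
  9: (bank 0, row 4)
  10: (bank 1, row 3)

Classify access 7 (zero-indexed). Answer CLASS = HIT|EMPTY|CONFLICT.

CLASS = CONFLICT

0: bank 0 row 3 — prev None → EMPTY
1: bank 4 row 5 — prev None → EMPTY
2: bank 4 row 5 — prev 5 → HIT
3: bank 2 row 0 — prev None → EMPTY
4: bank 0 row 5 — prev 3 → CONFLICT
5: bank 4 row 5 — prev 5 → HIT
6: bank 5 row 5 — prev None → EMPTY
7: bank 0 row 4 — prev 5 → CONFLICT
8: bank 4 row 5 — prev 5 → HIT
9: bank 0 row 4 — prev 4 → HIT
10: bank 1 row 3 — prev None → EMPTY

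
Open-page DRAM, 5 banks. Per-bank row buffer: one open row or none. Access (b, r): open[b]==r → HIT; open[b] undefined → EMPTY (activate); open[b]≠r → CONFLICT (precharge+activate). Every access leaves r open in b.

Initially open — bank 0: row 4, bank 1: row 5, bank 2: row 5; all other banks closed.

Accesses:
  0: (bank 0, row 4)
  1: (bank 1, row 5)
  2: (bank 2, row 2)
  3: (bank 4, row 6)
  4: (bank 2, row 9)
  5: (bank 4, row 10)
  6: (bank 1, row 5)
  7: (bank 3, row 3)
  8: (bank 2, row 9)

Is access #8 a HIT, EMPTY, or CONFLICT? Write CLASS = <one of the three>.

0: bank 0 row 4 — prev 4 → HIT
1: bank 1 row 5 — prev 5 → HIT
2: bank 2 row 2 — prev 5 → CONFLICT
3: bank 4 row 6 — prev None → EMPTY
4: bank 2 row 9 — prev 2 → CONFLICT
5: bank 4 row 10 — prev 6 → CONFLICT
6: bank 1 row 5 — prev 5 → HIT
7: bank 3 row 3 — prev None → EMPTY
8: bank 2 row 9 — prev 9 → HIT

CLASS = HIT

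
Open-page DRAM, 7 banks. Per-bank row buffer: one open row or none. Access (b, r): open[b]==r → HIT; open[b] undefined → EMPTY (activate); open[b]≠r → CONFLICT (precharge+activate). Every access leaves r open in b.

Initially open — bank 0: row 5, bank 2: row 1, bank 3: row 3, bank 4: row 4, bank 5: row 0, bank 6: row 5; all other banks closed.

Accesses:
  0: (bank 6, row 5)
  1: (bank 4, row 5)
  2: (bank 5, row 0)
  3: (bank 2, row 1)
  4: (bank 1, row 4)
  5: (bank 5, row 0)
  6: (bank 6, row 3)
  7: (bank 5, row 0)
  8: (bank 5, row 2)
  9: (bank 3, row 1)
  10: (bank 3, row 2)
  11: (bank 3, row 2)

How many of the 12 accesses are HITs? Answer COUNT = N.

COUNT = 6

0: bank 6 row 5 — prev 5 → HIT
1: bank 4 row 5 — prev 4 → CONFLICT
2: bank 5 row 0 — prev 0 → HIT
3: bank 2 row 1 — prev 1 → HIT
4: bank 1 row 4 — prev None → EMPTY
5: bank 5 row 0 — prev 0 → HIT
6: bank 6 row 3 — prev 5 → CONFLICT
7: bank 5 row 0 — prev 0 → HIT
8: bank 5 row 2 — prev 0 → CONFLICT
9: bank 3 row 1 — prev 3 → CONFLICT
10: bank 3 row 2 — prev 1 → CONFLICT
11: bank 3 row 2 — prev 2 → HIT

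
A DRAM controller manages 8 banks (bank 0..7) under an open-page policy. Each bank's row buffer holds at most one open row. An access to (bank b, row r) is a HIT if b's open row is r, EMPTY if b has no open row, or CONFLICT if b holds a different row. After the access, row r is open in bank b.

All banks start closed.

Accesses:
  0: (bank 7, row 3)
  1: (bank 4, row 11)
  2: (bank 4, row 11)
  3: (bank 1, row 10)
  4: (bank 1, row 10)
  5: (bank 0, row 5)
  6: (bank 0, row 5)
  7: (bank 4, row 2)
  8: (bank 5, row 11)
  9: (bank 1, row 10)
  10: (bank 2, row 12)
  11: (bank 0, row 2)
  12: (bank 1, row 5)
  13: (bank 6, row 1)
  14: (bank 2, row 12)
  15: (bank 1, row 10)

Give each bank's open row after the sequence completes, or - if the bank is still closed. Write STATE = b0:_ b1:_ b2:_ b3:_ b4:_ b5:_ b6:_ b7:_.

  [0] b7 r3: no row ⇒ E
  [1] b4 r11: no row ⇒ E
  [2] b4 r11: had r11 ⇒ H
  [3] b1 r10: no row ⇒ E
  [4] b1 r10: had r10 ⇒ H
  [5] b0 r5: no row ⇒ E
  [6] b0 r5: had r5 ⇒ H
  [7] b4 r2: had r11 ⇒ C
  [8] b5 r11: no row ⇒ E
  [9] b1 r10: had r10 ⇒ H
  [10] b2 r12: no row ⇒ E
  [11] b0 r2: had r5 ⇒ C
  [12] b1 r5: had r10 ⇒ C
  [13] b6 r1: no row ⇒ E
  [14] b2 r12: had r12 ⇒ H
  [15] b1 r10: had r5 ⇒ C

STATE = b0:2 b1:10 b2:12 b3:- b4:2 b5:11 b6:1 b7:3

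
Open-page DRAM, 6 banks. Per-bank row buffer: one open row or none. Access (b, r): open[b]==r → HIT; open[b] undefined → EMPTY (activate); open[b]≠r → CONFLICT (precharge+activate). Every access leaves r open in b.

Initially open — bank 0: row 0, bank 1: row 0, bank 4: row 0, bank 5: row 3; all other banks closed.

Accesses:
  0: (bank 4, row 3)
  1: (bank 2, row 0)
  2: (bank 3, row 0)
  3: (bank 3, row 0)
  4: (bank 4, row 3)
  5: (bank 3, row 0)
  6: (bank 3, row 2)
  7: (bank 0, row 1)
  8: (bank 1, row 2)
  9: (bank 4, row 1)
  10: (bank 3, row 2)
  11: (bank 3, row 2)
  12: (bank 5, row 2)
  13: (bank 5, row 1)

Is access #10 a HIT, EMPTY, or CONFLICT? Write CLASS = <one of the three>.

CLASS = HIT

#0 (4,3) C  (was 0)
#1 (2,0) E
#2 (3,0) E
#3 (3,0) H  (was 0)
#4 (4,3) H  (was 3)
#5 (3,0) H  (was 0)
#6 (3,2) C  (was 0)
#7 (0,1) C  (was 0)
#8 (1,2) C  (was 0)
#9 (4,1) C  (was 3)
#10 (3,2) H  (was 2)
#11 (3,2) H  (was 2)
#12 (5,2) C  (was 3)
#13 (5,1) C  (was 2)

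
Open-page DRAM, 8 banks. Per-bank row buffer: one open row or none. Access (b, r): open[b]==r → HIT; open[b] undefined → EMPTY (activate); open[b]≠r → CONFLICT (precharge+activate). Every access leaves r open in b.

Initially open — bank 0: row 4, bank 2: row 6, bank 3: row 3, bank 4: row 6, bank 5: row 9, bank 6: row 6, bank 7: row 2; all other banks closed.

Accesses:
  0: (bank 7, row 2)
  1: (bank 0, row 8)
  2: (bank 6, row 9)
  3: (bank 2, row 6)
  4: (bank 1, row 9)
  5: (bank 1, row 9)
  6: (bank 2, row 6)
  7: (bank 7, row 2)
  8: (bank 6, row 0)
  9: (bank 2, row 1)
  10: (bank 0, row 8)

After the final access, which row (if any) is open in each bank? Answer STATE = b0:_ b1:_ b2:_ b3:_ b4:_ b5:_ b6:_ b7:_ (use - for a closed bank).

STATE = b0:8 b1:9 b2:1 b3:3 b4:6 b5:9 b6:0 b7:2

#0 (7,2) H  (was 2)
#1 (0,8) C  (was 4)
#2 (6,9) C  (was 6)
#3 (2,6) H  (was 6)
#4 (1,9) E
#5 (1,9) H  (was 9)
#6 (2,6) H  (was 6)
#7 (7,2) H  (was 2)
#8 (6,0) C  (was 9)
#9 (2,1) C  (was 6)
#10 (0,8) H  (was 8)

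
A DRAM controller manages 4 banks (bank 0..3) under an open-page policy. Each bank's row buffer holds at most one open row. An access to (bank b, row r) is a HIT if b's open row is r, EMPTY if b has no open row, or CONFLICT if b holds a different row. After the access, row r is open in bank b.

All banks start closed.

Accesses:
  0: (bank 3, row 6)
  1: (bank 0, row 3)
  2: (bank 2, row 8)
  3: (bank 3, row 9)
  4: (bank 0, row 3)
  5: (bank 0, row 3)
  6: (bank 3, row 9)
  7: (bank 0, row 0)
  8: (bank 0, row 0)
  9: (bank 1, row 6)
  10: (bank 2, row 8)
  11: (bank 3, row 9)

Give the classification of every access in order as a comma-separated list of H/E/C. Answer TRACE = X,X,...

#0 (3,6) E
#1 (0,3) E
#2 (2,8) E
#3 (3,9) C  (was 6)
#4 (0,3) H  (was 3)
#5 (0,3) H  (was 3)
#6 (3,9) H  (was 9)
#7 (0,0) C  (was 3)
#8 (0,0) H  (was 0)
#9 (1,6) E
#10 (2,8) H  (was 8)
#11 (3,9) H  (was 9)

TRACE = E,E,E,C,H,H,H,C,H,E,H,H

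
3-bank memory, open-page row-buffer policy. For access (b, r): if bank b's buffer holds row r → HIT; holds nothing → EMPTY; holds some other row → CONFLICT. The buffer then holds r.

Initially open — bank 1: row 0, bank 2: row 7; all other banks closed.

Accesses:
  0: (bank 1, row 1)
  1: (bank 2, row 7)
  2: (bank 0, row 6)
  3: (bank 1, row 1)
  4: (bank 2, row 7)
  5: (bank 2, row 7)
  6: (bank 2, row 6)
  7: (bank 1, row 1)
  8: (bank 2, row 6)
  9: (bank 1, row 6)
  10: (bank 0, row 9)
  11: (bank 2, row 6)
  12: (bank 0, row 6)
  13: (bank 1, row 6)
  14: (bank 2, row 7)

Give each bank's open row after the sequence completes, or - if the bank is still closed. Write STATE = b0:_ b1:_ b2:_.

#0 (1,1) C  (was 0)
#1 (2,7) H  (was 7)
#2 (0,6) E
#3 (1,1) H  (was 1)
#4 (2,7) H  (was 7)
#5 (2,7) H  (was 7)
#6 (2,6) C  (was 7)
#7 (1,1) H  (was 1)
#8 (2,6) H  (was 6)
#9 (1,6) C  (was 1)
#10 (0,9) C  (was 6)
#11 (2,6) H  (was 6)
#12 (0,6) C  (was 9)
#13 (1,6) H  (was 6)
#14 (2,7) C  (was 6)

STATE = b0:6 b1:6 b2:7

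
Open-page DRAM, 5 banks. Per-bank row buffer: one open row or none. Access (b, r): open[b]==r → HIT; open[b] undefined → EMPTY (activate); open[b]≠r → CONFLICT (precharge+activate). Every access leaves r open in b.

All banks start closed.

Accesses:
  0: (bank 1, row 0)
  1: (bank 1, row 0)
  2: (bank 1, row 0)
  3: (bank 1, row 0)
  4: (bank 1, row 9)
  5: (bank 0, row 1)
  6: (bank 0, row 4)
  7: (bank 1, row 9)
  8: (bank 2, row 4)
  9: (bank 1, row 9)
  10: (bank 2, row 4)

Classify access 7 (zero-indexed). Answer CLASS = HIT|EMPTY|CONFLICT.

CLASS = HIT

0: bank 1 row 0 — prev None → EMPTY
1: bank 1 row 0 — prev 0 → HIT
2: bank 1 row 0 — prev 0 → HIT
3: bank 1 row 0 — prev 0 → HIT
4: bank 1 row 9 — prev 0 → CONFLICT
5: bank 0 row 1 — prev None → EMPTY
6: bank 0 row 4 — prev 1 → CONFLICT
7: bank 1 row 9 — prev 9 → HIT
8: bank 2 row 4 — prev None → EMPTY
9: bank 1 row 9 — prev 9 → HIT
10: bank 2 row 4 — prev 4 → HIT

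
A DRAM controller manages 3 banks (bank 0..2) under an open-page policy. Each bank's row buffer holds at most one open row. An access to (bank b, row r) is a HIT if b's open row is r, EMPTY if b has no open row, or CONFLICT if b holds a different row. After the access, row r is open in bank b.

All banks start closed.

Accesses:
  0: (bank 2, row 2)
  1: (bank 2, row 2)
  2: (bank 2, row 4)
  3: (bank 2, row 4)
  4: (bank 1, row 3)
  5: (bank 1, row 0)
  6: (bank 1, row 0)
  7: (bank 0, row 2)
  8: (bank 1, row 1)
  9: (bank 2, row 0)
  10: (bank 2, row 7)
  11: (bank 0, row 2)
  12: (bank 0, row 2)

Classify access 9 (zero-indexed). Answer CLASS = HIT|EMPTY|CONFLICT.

#0 (2,2) E
#1 (2,2) H  (was 2)
#2 (2,4) C  (was 2)
#3 (2,4) H  (was 4)
#4 (1,3) E
#5 (1,0) C  (was 3)
#6 (1,0) H  (was 0)
#7 (0,2) E
#8 (1,1) C  (was 0)
#9 (2,0) C  (was 4)
#10 (2,7) C  (was 0)
#11 (0,2) H  (was 2)
#12 (0,2) H  (was 2)

CLASS = CONFLICT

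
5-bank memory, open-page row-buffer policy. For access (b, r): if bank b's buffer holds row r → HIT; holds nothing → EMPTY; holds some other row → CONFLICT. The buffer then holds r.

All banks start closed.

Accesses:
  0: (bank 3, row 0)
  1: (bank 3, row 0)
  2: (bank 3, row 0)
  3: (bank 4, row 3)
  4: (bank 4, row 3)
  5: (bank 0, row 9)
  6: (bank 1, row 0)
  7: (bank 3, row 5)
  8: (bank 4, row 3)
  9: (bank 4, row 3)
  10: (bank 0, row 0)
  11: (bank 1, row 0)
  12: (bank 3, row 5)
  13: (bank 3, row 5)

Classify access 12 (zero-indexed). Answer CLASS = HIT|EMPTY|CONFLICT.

step 0: bank3 None->0 [EMPTY]
step 1: bank3 0->0 [HIT]
step 2: bank3 0->0 [HIT]
step 3: bank4 None->3 [EMPTY]
step 4: bank4 3->3 [HIT]
step 5: bank0 None->9 [EMPTY]
step 6: bank1 None->0 [EMPTY]
step 7: bank3 0->5 [CONFLICT]
step 8: bank4 3->3 [HIT]
step 9: bank4 3->3 [HIT]
step 10: bank0 9->0 [CONFLICT]
step 11: bank1 0->0 [HIT]
step 12: bank3 5->5 [HIT]
step 13: bank3 5->5 [HIT]

CLASS = HIT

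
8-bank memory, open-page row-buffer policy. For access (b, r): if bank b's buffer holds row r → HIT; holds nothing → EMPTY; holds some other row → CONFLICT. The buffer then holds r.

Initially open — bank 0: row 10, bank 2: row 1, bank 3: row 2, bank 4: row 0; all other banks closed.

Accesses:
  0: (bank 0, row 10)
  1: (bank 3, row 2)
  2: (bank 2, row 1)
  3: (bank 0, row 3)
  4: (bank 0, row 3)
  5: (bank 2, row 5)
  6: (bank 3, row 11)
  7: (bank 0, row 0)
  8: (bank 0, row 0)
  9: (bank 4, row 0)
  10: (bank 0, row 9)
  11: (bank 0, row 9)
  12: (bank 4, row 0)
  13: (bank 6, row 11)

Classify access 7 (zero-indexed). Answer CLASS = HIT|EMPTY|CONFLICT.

CLASS = CONFLICT

  [0] b0 r10: had r10 ⇒ H
  [1] b3 r2: had r2 ⇒ H
  [2] b2 r1: had r1 ⇒ H
  [3] b0 r3: had r10 ⇒ C
  [4] b0 r3: had r3 ⇒ H
  [5] b2 r5: had r1 ⇒ C
  [6] b3 r11: had r2 ⇒ C
  [7] b0 r0: had r3 ⇒ C
  [8] b0 r0: had r0 ⇒ H
  [9] b4 r0: had r0 ⇒ H
  [10] b0 r9: had r0 ⇒ C
  [11] b0 r9: had r9 ⇒ H
  [12] b4 r0: had r0 ⇒ H
  [13] b6 r11: no row ⇒ E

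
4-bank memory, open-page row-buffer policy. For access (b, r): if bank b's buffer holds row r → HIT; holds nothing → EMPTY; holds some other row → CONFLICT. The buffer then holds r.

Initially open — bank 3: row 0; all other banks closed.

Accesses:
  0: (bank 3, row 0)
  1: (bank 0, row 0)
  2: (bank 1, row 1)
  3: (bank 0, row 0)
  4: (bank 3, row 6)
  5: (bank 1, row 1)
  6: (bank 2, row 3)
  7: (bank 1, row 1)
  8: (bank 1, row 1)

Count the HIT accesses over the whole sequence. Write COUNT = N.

COUNT = 5

0: bank 3 row 0 — prev 0 → HIT
1: bank 0 row 0 — prev None → EMPTY
2: bank 1 row 1 — prev None → EMPTY
3: bank 0 row 0 — prev 0 → HIT
4: bank 3 row 6 — prev 0 → CONFLICT
5: bank 1 row 1 — prev 1 → HIT
6: bank 2 row 3 — prev None → EMPTY
7: bank 1 row 1 — prev 1 → HIT
8: bank 1 row 1 — prev 1 → HIT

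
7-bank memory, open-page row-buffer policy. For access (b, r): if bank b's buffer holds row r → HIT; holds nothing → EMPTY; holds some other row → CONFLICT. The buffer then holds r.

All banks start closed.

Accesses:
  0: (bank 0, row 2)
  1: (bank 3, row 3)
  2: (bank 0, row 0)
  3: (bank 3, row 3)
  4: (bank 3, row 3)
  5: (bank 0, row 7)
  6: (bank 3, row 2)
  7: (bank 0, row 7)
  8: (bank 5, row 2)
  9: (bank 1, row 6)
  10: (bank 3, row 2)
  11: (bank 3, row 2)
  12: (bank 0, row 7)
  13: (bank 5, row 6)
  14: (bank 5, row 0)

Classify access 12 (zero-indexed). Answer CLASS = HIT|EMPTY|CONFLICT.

step 0: bank0 None->2 [EMPTY]
step 1: bank3 None->3 [EMPTY]
step 2: bank0 2->0 [CONFLICT]
step 3: bank3 3->3 [HIT]
step 4: bank3 3->3 [HIT]
step 5: bank0 0->7 [CONFLICT]
step 6: bank3 3->2 [CONFLICT]
step 7: bank0 7->7 [HIT]
step 8: bank5 None->2 [EMPTY]
step 9: bank1 None->6 [EMPTY]
step 10: bank3 2->2 [HIT]
step 11: bank3 2->2 [HIT]
step 12: bank0 7->7 [HIT]
step 13: bank5 2->6 [CONFLICT]
step 14: bank5 6->0 [CONFLICT]

CLASS = HIT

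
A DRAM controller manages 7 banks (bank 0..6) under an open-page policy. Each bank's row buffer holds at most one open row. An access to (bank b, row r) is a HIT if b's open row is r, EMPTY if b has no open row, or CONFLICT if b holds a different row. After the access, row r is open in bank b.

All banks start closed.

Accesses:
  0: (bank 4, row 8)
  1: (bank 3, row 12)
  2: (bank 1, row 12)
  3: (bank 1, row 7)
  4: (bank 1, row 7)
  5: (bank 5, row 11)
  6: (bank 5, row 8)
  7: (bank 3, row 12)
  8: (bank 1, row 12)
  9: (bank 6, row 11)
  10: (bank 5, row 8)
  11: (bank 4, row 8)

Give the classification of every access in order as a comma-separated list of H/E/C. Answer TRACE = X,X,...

0: bank 4 row 8 — prev None → EMPTY
1: bank 3 row 12 — prev None → EMPTY
2: bank 1 row 12 — prev None → EMPTY
3: bank 1 row 7 — prev 12 → CONFLICT
4: bank 1 row 7 — prev 7 → HIT
5: bank 5 row 11 — prev None → EMPTY
6: bank 5 row 8 — prev 11 → CONFLICT
7: bank 3 row 12 — prev 12 → HIT
8: bank 1 row 12 — prev 7 → CONFLICT
9: bank 6 row 11 — prev None → EMPTY
10: bank 5 row 8 — prev 8 → HIT
11: bank 4 row 8 — prev 8 → HIT

TRACE = E,E,E,C,H,E,C,H,C,E,H,H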